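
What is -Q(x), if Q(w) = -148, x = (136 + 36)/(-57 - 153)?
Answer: 148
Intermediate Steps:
x = -86/105 (x = 172/(-210) = 172*(-1/210) = -86/105 ≈ -0.81905)
-Q(x) = -1*(-148) = 148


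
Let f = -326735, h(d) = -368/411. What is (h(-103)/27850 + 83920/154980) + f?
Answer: -4830102766164547/14782961025 ≈ -3.2673e+5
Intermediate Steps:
h(d) = -368/411 (h(d) = -368*1/411 = -368/411)
(h(-103)/27850 + 83920/154980) + f = (-368/411/27850 + 83920/154980) - 326735 = (-368/411*1/27850 + 83920*(1/154980)) - 326735 = (-184/5723175 + 4196/7749) - 326735 = 8004338828/14782961025 - 326735 = -4830102766164547/14782961025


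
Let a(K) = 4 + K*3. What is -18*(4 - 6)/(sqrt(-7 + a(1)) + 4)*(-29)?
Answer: -261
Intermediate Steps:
a(K) = 4 + 3*K
-18*(4 - 6)/(sqrt(-7 + a(1)) + 4)*(-29) = -18*(4 - 6)/(sqrt(-7 + (4 + 3*1)) + 4)*(-29) = -(-36)/(sqrt(-7 + (4 + 3)) + 4)*(-29) = -(-36)/(sqrt(-7 + 7) + 4)*(-29) = -(-36)/(sqrt(0) + 4)*(-29) = -(-36)/(0 + 4)*(-29) = -(-36)/4*(-29) = -18*(-1/2)*(-29) = 9*(-29) = -261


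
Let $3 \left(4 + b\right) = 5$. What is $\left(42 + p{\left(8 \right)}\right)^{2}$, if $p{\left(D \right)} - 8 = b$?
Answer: $\frac{20449}{9} \approx 2272.1$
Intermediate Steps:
$b = - \frac{7}{3}$ ($b = -4 + \frac{1}{3} \cdot 5 = -4 + \frac{5}{3} = - \frac{7}{3} \approx -2.3333$)
$p{\left(D \right)} = \frac{17}{3}$ ($p{\left(D \right)} = 8 - \frac{7}{3} = \frac{17}{3}$)
$\left(42 + p{\left(8 \right)}\right)^{2} = \left(42 + \frac{17}{3}\right)^{2} = \left(\frac{143}{3}\right)^{2} = \frac{20449}{9}$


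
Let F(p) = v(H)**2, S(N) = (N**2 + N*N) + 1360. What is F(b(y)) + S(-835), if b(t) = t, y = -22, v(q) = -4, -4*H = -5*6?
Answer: 1395826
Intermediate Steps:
H = 15/2 (H = -(-5)*6/4 = -1/4*(-30) = 15/2 ≈ 7.5000)
S(N) = 1360 + 2*N**2 (S(N) = (N**2 + N**2) + 1360 = 2*N**2 + 1360 = 1360 + 2*N**2)
F(p) = 16 (F(p) = (-4)**2 = 16)
F(b(y)) + S(-835) = 16 + (1360 + 2*(-835)**2) = 16 + (1360 + 2*697225) = 16 + (1360 + 1394450) = 16 + 1395810 = 1395826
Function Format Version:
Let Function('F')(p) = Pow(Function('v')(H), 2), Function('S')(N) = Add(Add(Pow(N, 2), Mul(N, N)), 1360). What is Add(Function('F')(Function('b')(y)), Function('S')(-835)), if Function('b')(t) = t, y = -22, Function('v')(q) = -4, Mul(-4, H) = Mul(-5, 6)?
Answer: 1395826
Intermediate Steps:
H = Rational(15, 2) (H = Mul(Rational(-1, 4), Mul(-5, 6)) = Mul(Rational(-1, 4), -30) = Rational(15, 2) ≈ 7.5000)
Function('S')(N) = Add(1360, Mul(2, Pow(N, 2))) (Function('S')(N) = Add(Add(Pow(N, 2), Pow(N, 2)), 1360) = Add(Mul(2, Pow(N, 2)), 1360) = Add(1360, Mul(2, Pow(N, 2))))
Function('F')(p) = 16 (Function('F')(p) = Pow(-4, 2) = 16)
Add(Function('F')(Function('b')(y)), Function('S')(-835)) = Add(16, Add(1360, Mul(2, Pow(-835, 2)))) = Add(16, Add(1360, Mul(2, 697225))) = Add(16, Add(1360, 1394450)) = Add(16, 1395810) = 1395826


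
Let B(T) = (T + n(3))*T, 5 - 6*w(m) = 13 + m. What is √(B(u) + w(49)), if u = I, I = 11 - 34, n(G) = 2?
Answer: √1894/2 ≈ 21.760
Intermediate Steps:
w(m) = -4/3 - m/6 (w(m) = ⅚ - (13 + m)/6 = ⅚ + (-13/6 - m/6) = -4/3 - m/6)
I = -23
u = -23
B(T) = T*(2 + T) (B(T) = (T + 2)*T = (2 + T)*T = T*(2 + T))
√(B(u) + w(49)) = √(-23*(2 - 23) + (-4/3 - ⅙*49)) = √(-23*(-21) + (-4/3 - 49/6)) = √(483 - 19/2) = √(947/2) = √1894/2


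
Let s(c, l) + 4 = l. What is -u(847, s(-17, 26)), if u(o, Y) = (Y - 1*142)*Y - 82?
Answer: 2722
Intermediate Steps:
s(c, l) = -4 + l
u(o, Y) = -82 + Y*(-142 + Y) (u(o, Y) = (Y - 142)*Y - 82 = (-142 + Y)*Y - 82 = Y*(-142 + Y) - 82 = -82 + Y*(-142 + Y))
-u(847, s(-17, 26)) = -(-82 + (-4 + 26)² - 142*(-4 + 26)) = -(-82 + 22² - 142*22) = -(-82 + 484 - 3124) = -1*(-2722) = 2722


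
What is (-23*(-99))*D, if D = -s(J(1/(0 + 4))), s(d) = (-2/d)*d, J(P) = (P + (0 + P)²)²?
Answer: 4554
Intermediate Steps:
J(P) = (P + P²)²
s(d) = -2
D = 2 (D = -1*(-2) = 2)
(-23*(-99))*D = -23*(-99)*2 = 2277*2 = 4554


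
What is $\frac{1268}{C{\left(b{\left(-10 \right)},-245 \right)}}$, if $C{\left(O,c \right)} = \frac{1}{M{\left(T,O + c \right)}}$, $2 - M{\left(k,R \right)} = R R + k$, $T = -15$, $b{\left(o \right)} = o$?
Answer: $-82430144$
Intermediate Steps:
$M{\left(k,R \right)} = 2 - k - R^{2}$ ($M{\left(k,R \right)} = 2 - \left(R R + k\right) = 2 - \left(R^{2} + k\right) = 2 - \left(k + R^{2}\right) = 2 - k - R^{2}$)
$C{\left(O,c \right)} = \frac{1}{17 - \left(O + c\right)^{2}}$ ($C{\left(O,c \right)} = \frac{1}{2 - -15 - \left(O + c\right)^{2}} = \frac{1}{2 + 15 - \left(O + c\right)^{2}} = \frac{1}{17 - \left(O + c\right)^{2}}$)
$\frac{1268}{C{\left(b{\left(-10 \right)},-245 \right)}} = \frac{1268}{\left(-1\right) \frac{1}{-17 + \left(-10 - 245\right)^{2}}} = \frac{1268}{\left(-1\right) \frac{1}{-17 + \left(-255\right)^{2}}} = \frac{1268}{\left(-1\right) \frac{1}{-17 + 65025}} = \frac{1268}{\left(-1\right) \frac{1}{65008}} = \frac{1268}{- \frac{1}{65008}} = 1268 \left(-65008\right) = -82430144$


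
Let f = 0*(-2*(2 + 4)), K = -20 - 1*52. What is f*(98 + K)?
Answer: 0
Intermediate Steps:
K = -72 (K = -20 - 52 = -72)
f = 0 (f = 0*(-2*6) = 0*(-12) = 0)
f*(98 + K) = 0*(98 - 72) = 0*26 = 0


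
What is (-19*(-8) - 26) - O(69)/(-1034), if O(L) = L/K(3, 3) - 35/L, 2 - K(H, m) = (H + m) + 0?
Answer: 35953483/285384 ≈ 125.98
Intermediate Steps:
K(H, m) = 2 - H - m (K(H, m) = 2 - ((H + m) + 0) = 2 - (H + m) = 2 + (-H - m) = 2 - H - m)
O(L) = -35/L - L/4 (O(L) = L/(2 - 1*3 - 1*3) - 35/L = L/(2 - 3 - 3) - 35/L = L/(-4) - 35/L = L*(-¼) - 35/L = -L/4 - 35/L = -35/L - L/4)
(-19*(-8) - 26) - O(69)/(-1034) = (-19*(-8) - 26) - (-35/69 - ¼*69)/(-1034) = (152 - 26) - (-35*1/69 - 69/4)*(-1)/1034 = 126 - (-35/69 - 69/4)*(-1)/1034 = 126 - (-4901)*(-1)/(276*1034) = 126 - 1*4901/285384 = 126 - 4901/285384 = 35953483/285384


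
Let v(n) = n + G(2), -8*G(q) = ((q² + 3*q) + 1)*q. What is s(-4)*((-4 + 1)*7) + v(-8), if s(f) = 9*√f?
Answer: -43/4 - 378*I ≈ -10.75 - 378.0*I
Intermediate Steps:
G(q) = -q*(1 + q² + 3*q)/8 (G(q) = -((q² + 3*q) + 1)*q/8 = -(1 + q² + 3*q)*q/8 = -q*(1 + q² + 3*q)/8)
v(n) = -11/4 + n (v(n) = n - ⅛*2*(1 + 2² + 3*2) = n - ⅛*2*(1 + 4 + 6) = n - ⅛*2*11 = n - 11/4 = -11/4 + n)
s(-4)*((-4 + 1)*7) + v(-8) = (9*√(-4))*((-4 + 1)*7) + (-11/4 - 8) = (9*(2*I))*(-3*7) - 43/4 = (18*I)*(-21) - 43/4 = -378*I - 43/4 = -43/4 - 378*I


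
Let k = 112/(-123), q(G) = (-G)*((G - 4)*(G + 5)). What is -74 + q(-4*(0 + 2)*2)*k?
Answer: -403342/123 ≈ -3279.2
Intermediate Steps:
q(G) = -G*(-4 + G)*(5 + G) (q(G) = (-G)*((-4 + G)*(5 + G)) = -G*(-4 + G)*(5 + G))
k = -112/123 (k = 112*(-1/123) = -112/123 ≈ -0.91057)
-74 + q(-4*(0 + 2)*2)*k = -74 + ((-4*(0 + 2)*2)*(20 - (-4*(0 + 2))*2 - (-4*(0 + 2)*2)**2))*(-112/123) = -74 + ((-4*2*2)*(20 - (-4*2)*2 - (-4*2*2)**2))*(-112/123) = -74 + ((-8*2)*(20 - (-8)*2 - (-8*2)**2))*(-112/123) = -74 - 16*(20 - 1*(-16) - 1*(-16)**2)*(-112/123) = -74 - 16*(20 + 16 - 1*256)*(-112/123) = -74 - 16*(20 + 16 - 256)*(-112/123) = -74 - 16*(-220)*(-112/123) = -74 + 3520*(-112/123) = -74 - 394240/123 = -403342/123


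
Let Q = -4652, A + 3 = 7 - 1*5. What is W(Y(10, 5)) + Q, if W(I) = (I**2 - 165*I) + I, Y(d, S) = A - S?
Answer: -3632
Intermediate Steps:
A = -1 (A = -3 + (7 - 1*5) = -3 + (7 - 5) = -3 + 2 = -1)
Y(d, S) = -1 - S
W(I) = I**2 - 164*I
W(Y(10, 5)) + Q = (-1 - 1*5)*(-164 + (-1 - 1*5)) - 4652 = (-1 - 5)*(-164 + (-1 - 5)) - 4652 = -6*(-164 - 6) - 4652 = -6*(-170) - 4652 = 1020 - 4652 = -3632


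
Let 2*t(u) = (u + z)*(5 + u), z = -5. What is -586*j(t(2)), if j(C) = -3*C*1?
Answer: -18459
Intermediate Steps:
t(u) = (-5 + u)*(5 + u)/2 (t(u) = ((u - 5)*(5 + u))/2 = ((-5 + u)*(5 + u))/2 = (-5 + u)*(5 + u)/2)
j(C) = -3*C
-586*j(t(2)) = -(-1758)*(-25/2 + (½)*2²) = -(-1758)*(-25/2 + (½)*4) = -(-1758)*(-25/2 + 2) = -(-1758)*(-21)/2 = -586*63/2 = -18459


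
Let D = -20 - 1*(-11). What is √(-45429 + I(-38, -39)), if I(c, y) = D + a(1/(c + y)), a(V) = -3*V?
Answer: 3*I*√29933519/77 ≈ 213.16*I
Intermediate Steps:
D = -9 (D = -20 + 11 = -9)
I(c, y) = -9 - 3/(c + y)
√(-45429 + I(-38, -39)) = √(-45429 + (-9 - 3/(-38 - 39))) = √(-45429 + (-9 - 3/(-77))) = √(-45429 + (-9 - 3*(-1/77))) = √(-45429 + (-9 + 3/77)) = √(-45429 - 690/77) = √(-3498723/77) = 3*I*√29933519/77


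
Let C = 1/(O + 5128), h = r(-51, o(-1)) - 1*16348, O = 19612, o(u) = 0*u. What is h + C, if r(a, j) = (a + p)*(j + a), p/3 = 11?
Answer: -381738199/24740 ≈ -15430.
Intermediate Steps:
p = 33 (p = 3*11 = 33)
o(u) = 0
r(a, j) = (33 + a)*(a + j) (r(a, j) = (a + 33)*(j + a) = (33 + a)*(a + j))
h = -15430 (h = ((-51)² + 33*(-51) + 33*0 - 51*0) - 1*16348 = (2601 - 1683 + 0 + 0) - 16348 = 918 - 16348 = -15430)
C = 1/24740 (C = 1/(19612 + 5128) = 1/24740 ≈ 4.0420e-5)
h + C = -15430 + 1/24740 = -381738199/24740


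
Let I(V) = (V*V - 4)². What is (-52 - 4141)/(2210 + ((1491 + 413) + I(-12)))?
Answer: -4193/23714 ≈ -0.17682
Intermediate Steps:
I(V) = (-4 + V²)² (I(V) = (V² - 4)² = (-4 + V²)²)
(-52 - 4141)/(2210 + ((1491 + 413) + I(-12))) = (-52 - 4141)/(2210 + ((1491 + 413) + (-4 + (-12)²)²)) = -4193/(2210 + (1904 + (-4 + 144)²)) = -4193/(2210 + (1904 + 140²)) = -4193/(2210 + (1904 + 19600)) = -4193/(2210 + 21504) = -4193/23714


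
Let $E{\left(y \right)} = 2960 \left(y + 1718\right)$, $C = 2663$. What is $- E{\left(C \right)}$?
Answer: $-12967760$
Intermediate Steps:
$E{\left(y \right)} = 5085280 + 2960 y$ ($E{\left(y \right)} = 2960 \left(1718 + y\right) = 5085280 + 2960 y$)
$- E{\left(C \right)} = - (5085280 + 2960 \cdot 2663) = - (5085280 + 7882480) = \left(-1\right) 12967760 = -12967760$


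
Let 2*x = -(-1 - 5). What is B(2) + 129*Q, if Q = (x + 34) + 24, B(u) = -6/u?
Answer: 7866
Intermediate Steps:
x = 3 (x = (-(-1 - 5))/2 = (-1*(-6))/2 = (½)*6 = 3)
Q = 61 (Q = (3 + 34) + 24 = 37 + 24 = 61)
B(2) + 129*Q = -6/2 + 129*61 = -6*½ + 7869 = -3 + 7869 = 7866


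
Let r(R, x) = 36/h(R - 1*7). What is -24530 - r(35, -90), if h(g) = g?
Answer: -171719/7 ≈ -24531.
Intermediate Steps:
r(R, x) = 36/(-7 + R) (r(R, x) = 36/(R - 1*7) = 36/(R - 7) = 36/(-7 + R))
-24530 - r(35, -90) = -24530 - 36/(-7 + 35) = -24530 - 36/28 = -24530 - 1*9/7 = -24530 - 9/7 = -171719/7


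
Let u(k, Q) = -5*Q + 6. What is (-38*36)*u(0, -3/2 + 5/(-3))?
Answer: -29868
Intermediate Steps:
u(k, Q) = 6 - 5*Q
(-38*36)*u(0, -3/2 + 5/(-3)) = (-38*36)*(6 - 5*(-3/2 + 5/(-3))) = -1368*(6 - 5*(-3*1/2 + 5*(-1/3))) = -1368*(6 - 5*(-3/2 - 5/3)) = -1368*(6 - 5*(-19/6)) = -1368*(6 + 95/6) = -1368*131/6 = -29868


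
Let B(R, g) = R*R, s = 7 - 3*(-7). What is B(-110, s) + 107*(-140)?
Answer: -2880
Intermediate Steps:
s = 28 (s = 7 + 21 = 28)
B(R, g) = R²
B(-110, s) + 107*(-140) = (-110)² + 107*(-140) = 12100 - 14980 = -2880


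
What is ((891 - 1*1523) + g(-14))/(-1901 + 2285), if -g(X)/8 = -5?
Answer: -37/24 ≈ -1.5417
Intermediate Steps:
g(X) = 40 (g(X) = -8*(-5) = 40)
((891 - 1*1523) + g(-14))/(-1901 + 2285) = ((891 - 1*1523) + 40)/(-1901 + 2285) = ((891 - 1523) + 40)/384 = (-632 + 40)*(1/384) = -592*1/384 = -37/24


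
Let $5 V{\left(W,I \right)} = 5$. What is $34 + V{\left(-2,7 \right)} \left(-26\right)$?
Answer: $8$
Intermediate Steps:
$V{\left(W,I \right)} = 1$ ($V{\left(W,I \right)} = \frac{1}{5} \cdot 5 = 1$)
$34 + V{\left(-2,7 \right)} \left(-26\right) = 34 + 1 \left(-26\right) = 34 - 26 = 8$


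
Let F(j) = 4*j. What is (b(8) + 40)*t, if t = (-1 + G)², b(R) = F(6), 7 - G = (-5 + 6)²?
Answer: 1600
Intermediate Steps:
G = 6 (G = 7 - (-5 + 6)² = 7 - 1*1² = 7 - 1*1 = 7 - 1 = 6)
b(R) = 24 (b(R) = 4*6 = 24)
t = 25 (t = (-1 + 6)² = 5² = 25)
(b(8) + 40)*t = (24 + 40)*25 = 64*25 = 1600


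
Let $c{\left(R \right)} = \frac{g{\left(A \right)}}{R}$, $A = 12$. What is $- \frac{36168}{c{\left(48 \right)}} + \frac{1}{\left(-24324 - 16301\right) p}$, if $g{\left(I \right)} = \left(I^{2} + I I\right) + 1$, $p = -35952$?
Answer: $- \frac{2535608275199711}{422098950000} \approx -6007.1$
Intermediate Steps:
$g{\left(I \right)} = 1 + 2 I^{2}$ ($g{\left(I \right)} = \left(I^{2} + I^{2}\right) + 1 = 2 I^{2} + 1 = 1 + 2 I^{2}$)
$c{\left(R \right)} = \frac{289}{R}$ ($c{\left(R \right)} = \frac{1 + 2 \cdot 12^{2}}{R} = \frac{1 + 2 \cdot 144}{R} = \frac{1 + 288}{R} = \frac{289}{R}$)
$- \frac{36168}{c{\left(48 \right)}} + \frac{1}{\left(-24324 - 16301\right) p} = - \frac{36168}{289 \cdot \frac{1}{48}} + \frac{1}{\left(-24324 - 16301\right) \left(-35952\right)} = - \frac{36168}{289 \cdot \frac{1}{48}} + \frac{1}{-40625} \left(- \frac{1}{35952}\right) = - \frac{36168}{\frac{289}{48}} - - \frac{1}{1460550000} = \left(-36168\right) \frac{48}{289} + \frac{1}{1460550000} = - \frac{1736064}{289} + \frac{1}{1460550000} = - \frac{2535608275199711}{422098950000}$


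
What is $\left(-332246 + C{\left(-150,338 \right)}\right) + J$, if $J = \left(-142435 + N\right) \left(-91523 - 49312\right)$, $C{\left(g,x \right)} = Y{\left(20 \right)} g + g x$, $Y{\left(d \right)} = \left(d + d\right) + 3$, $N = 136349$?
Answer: $856732414$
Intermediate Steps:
$Y{\left(d \right)} = 3 + 2 d$ ($Y{\left(d \right)} = 2 d + 3 = 3 + 2 d$)
$C{\left(g,x \right)} = 43 g + g x$ ($C{\left(g,x \right)} = \left(3 + 2 \cdot 20\right) g + g x = \left(3 + 40\right) g + g x = 43 g + g x$)
$J = 857121810$ ($J = \left(-142435 + 136349\right) \left(-91523 - 49312\right) = \left(-6086\right) \left(-140835\right) = 857121810$)
$\left(-332246 + C{\left(-150,338 \right)}\right) + J = \left(-332246 - 150 \left(43 + 338\right)\right) + 857121810 = \left(-332246 - 57150\right) + 857121810 = -389396 + 857121810 = 856732414$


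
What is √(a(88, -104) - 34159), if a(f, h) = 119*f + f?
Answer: I*√23599 ≈ 153.62*I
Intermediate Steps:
a(f, h) = 120*f
√(a(88, -104) - 34159) = √(120*88 - 34159) = √(10560 - 34159) = √(-23599) = I*√23599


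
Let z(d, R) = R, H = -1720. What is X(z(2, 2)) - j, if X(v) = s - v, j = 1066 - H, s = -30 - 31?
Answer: -2849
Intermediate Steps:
s = -61
j = 2786 (j = 1066 - 1*(-1720) = 1066 + 1720 = 2786)
X(v) = -61 - v
X(z(2, 2)) - j = (-61 - 1*2) - 1*2786 = (-61 - 2) - 2786 = -63 - 2786 = -2849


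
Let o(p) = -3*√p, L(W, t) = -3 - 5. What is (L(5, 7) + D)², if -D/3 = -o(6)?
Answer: 550 + 144*√6 ≈ 902.73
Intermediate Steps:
L(W, t) = -8
D = -9*√6 (D = -(-3)*(-3*√6) = -9*√6 ≈ -22.045)
(L(5, 7) + D)² = (-8 - 9*√6)²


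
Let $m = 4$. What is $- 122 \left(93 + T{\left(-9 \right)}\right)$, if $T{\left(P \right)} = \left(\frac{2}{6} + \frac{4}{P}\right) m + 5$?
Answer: $- \frac{107116}{9} \approx -11902.0$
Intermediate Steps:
$T{\left(P \right)} = \frac{19}{3} + \frac{16}{P}$ ($T{\left(P \right)} = \left(\frac{2}{6} + \frac{4}{P}\right) 4 + 5 = \left(2 \cdot \frac{1}{6} + \frac{4}{P}\right) 4 + 5 = \left(\frac{1}{3} + \frac{4}{P}\right) 4 + 5 = \left(\frac{4}{3} + \frac{16}{P}\right) + 5 = \frac{19}{3} + \frac{16}{P}$)
$- 122 \left(93 + T{\left(-9 \right)}\right) = - 122 \left(93 + \left(\frac{19}{3} + \frac{16}{-9}\right)\right) = - 122 \left(93 + \left(\frac{19}{3} + 16 \left(- \frac{1}{9}\right)\right)\right) = - 122 \left(93 + \left(\frac{19}{3} - \frac{16}{9}\right)\right) = - 122 \left(93 + \frac{41}{9}\right) = \left(-122\right) \frac{878}{9} = - \frac{107116}{9}$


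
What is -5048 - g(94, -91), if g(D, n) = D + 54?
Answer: -5196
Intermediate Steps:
g(D, n) = 54 + D
-5048 - g(94, -91) = -5048 - (54 + 94) = -5048 - 1*148 = -5048 - 148 = -5196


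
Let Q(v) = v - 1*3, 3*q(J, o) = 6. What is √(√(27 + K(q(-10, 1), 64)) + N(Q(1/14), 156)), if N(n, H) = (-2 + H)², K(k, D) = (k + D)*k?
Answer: √(23716 + √159) ≈ 154.04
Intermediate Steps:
q(J, o) = 2 (q(J, o) = (⅓)*6 = 2)
K(k, D) = k*(D + k) (K(k, D) = (D + k)*k = k*(D + k))
Q(v) = -3 + v (Q(v) = v - 3 = -3 + v)
√(√(27 + K(q(-10, 1), 64)) + N(Q(1/14), 156)) = √(√(27 + 2*(64 + 2)) + (-2 + 156)²) = √(√(27 + 2*66) + 154²) = √(√(27 + 132) + 23716) = √(√159 + 23716) = √(23716 + √159)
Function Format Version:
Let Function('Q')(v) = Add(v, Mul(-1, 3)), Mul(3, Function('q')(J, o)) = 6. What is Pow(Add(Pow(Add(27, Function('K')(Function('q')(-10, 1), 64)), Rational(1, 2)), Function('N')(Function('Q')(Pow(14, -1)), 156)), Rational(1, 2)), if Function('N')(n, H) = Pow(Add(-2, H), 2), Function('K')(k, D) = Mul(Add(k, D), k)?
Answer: Pow(Add(23716, Pow(159, Rational(1, 2))), Rational(1, 2)) ≈ 154.04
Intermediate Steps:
Function('q')(J, o) = 2 (Function('q')(J, o) = Mul(Rational(1, 3), 6) = 2)
Function('K')(k, D) = Mul(k, Add(D, k)) (Function('K')(k, D) = Mul(Add(D, k), k) = Mul(k, Add(D, k)))
Function('Q')(v) = Add(-3, v) (Function('Q')(v) = Add(v, -3) = Add(-3, v))
Pow(Add(Pow(Add(27, Function('K')(Function('q')(-10, 1), 64)), Rational(1, 2)), Function('N')(Function('Q')(Pow(14, -1)), 156)), Rational(1, 2)) = Pow(Add(Pow(Add(27, Mul(2, Add(64, 2))), Rational(1, 2)), Pow(Add(-2, 156), 2)), Rational(1, 2)) = Pow(Add(Pow(Add(27, Mul(2, 66)), Rational(1, 2)), Pow(154, 2)), Rational(1, 2)) = Pow(Add(Pow(Add(27, 132), Rational(1, 2)), 23716), Rational(1, 2)) = Pow(Add(Pow(159, Rational(1, 2)), 23716), Rational(1, 2)) = Pow(Add(23716, Pow(159, Rational(1, 2))), Rational(1, 2))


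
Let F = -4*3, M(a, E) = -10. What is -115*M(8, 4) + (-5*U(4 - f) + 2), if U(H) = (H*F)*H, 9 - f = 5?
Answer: 1152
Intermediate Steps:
f = 4 (f = 9 - 1*5 = 9 - 5 = 4)
F = -12
U(H) = -12*H² (U(H) = (H*(-12))*H = (-12*H)*H = -12*H²)
-115*M(8, 4) + (-5*U(4 - f) + 2) = -115*(-10) + (-(-60)*(4 - 1*4)² + 2) = 1150 + (-(-60)*(4 - 4)² + 2) = 1150 + (-(-60)*0² + 2) = 1150 + (-(-60)*0 + 2) = 1150 + (-5*0 + 2) = 1150 + (0 + 2) = 1150 + 2 = 1152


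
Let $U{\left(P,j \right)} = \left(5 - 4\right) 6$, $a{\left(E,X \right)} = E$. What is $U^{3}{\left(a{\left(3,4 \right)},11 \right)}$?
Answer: $216$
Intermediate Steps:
$U{\left(P,j \right)} = 6$ ($U{\left(P,j \right)} = 1 \cdot 6 = 6$)
$U^{3}{\left(a{\left(3,4 \right)},11 \right)} = 6^{3} = 216$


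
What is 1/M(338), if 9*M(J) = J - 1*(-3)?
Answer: 9/341 ≈ 0.026393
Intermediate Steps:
M(J) = 1/3 + J/9 (M(J) = (J - 1*(-3))/9 = (J + 3)/9 = (3 + J)/9 = 1/3 + J/9)
1/M(338) = 1/(1/3 + (1/9)*338) = 1/(1/3 + 338/9) = 1/(341/9) = 9/341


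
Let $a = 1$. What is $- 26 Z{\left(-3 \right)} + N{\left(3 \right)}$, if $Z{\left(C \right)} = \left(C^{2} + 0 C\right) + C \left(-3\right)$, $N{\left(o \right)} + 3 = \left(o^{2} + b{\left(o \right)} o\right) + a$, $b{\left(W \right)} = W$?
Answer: $-452$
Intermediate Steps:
$N{\left(o \right)} = -2 + 2 o^{2}$ ($N{\left(o \right)} = -3 + \left(\left(o^{2} + o o\right) + 1\right) = -3 + \left(\left(o^{2} + o^{2}\right) + 1\right) = -3 + \left(2 o^{2} + 1\right) = -3 + \left(1 + 2 o^{2}\right) = -2 + 2 o^{2}$)
$Z{\left(C \right)} = C^{2} - 3 C$ ($Z{\left(C \right)} = \left(C^{2} + 0\right) - 3 C = C^{2} - 3 C$)
$- 26 Z{\left(-3 \right)} + N{\left(3 \right)} = - 26 \left(- 3 \left(-3 - 3\right)\right) - \left(2 - 2 \cdot 3^{2}\right) = - 26 \left(\left(-3\right) \left(-6\right)\right) + \left(-2 + 2 \cdot 9\right) = \left(-26\right) 18 + \left(-2 + 18\right) = -468 + 16 = -452$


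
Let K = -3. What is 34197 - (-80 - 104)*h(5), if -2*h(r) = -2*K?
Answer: 33645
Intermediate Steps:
h(r) = -3 (h(r) = -(-1)*(-3) = -½*6 = -3)
34197 - (-80 - 104)*h(5) = 34197 - (-80 - 104)*(-3) = 34197 - (-184)*(-3) = 34197 - 1*552 = 34197 - 552 = 33645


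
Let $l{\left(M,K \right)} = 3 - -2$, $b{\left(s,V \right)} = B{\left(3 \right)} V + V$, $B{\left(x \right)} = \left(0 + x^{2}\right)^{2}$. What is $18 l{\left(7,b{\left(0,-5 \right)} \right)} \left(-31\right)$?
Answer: $-2790$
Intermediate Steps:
$B{\left(x \right)} = x^{4}$ ($B{\left(x \right)} = \left(x^{2}\right)^{2} = x^{4}$)
$b{\left(s,V \right)} = 82 V$ ($b{\left(s,V \right)} = 3^{4} V + V = 81 V + V = 82 V$)
$l{\left(M,K \right)} = 5$ ($l{\left(M,K \right)} = 3 + 2 = 5$)
$18 l{\left(7,b{\left(0,-5 \right)} \right)} \left(-31\right) = 18 \cdot 5 \left(-31\right) = 90 \left(-31\right) = -2790$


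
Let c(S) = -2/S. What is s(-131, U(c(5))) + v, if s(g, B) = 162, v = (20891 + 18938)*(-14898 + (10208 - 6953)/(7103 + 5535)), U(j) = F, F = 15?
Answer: -7498909231245/12638 ≈ -5.9336e+8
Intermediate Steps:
U(j) = 15
v = -7498911278601/12638 (v = 39829*(-14898 + 3255/12638) = 39829*(-188277669/12638) = -7498911278601/12638 ≈ -5.9336e+8)
s(-131, U(c(5))) + v = 162 - 7498911278601/12638 = -7498909231245/12638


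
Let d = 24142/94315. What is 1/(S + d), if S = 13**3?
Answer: 94315/207234197 ≈ 0.00045511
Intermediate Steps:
S = 2197
d = 24142/94315 (d = 24142*(1/94315) = 24142/94315 ≈ 0.25597)
1/(S + d) = 1/(2197 + 24142/94315) = 1/(207234197/94315) = 94315/207234197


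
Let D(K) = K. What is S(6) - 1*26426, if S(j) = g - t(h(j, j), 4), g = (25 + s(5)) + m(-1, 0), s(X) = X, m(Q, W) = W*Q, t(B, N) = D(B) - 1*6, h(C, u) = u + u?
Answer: -26402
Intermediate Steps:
h(C, u) = 2*u
t(B, N) = -6 + B (t(B, N) = B - 1*6 = B - 6 = -6 + B)
m(Q, W) = Q*W
g = 30 (g = (25 + 5) - 1*0 = 30 + 0 = 30)
S(j) = 36 - 2*j (S(j) = 30 - (-6 + 2*j) = 30 + (6 - 2*j) = 36 - 2*j)
S(6) - 1*26426 = (36 - 2*6) - 1*26426 = (36 - 12) - 26426 = 24 - 26426 = -26402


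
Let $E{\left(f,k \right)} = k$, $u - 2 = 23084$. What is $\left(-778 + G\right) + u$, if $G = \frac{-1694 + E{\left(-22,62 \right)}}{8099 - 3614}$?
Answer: $\frac{33349916}{1495} \approx 22308.0$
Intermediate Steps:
$u = 23086$ ($u = 2 + 23084 = 23086$)
$G = - \frac{544}{1495}$ ($G = \frac{-1694 + 62}{8099 - 3614} = - \frac{1632}{4485} = \left(-1632\right) \frac{1}{4485} = - \frac{544}{1495} \approx -0.36388$)
$\left(-778 + G\right) + u = \left(-778 - \frac{544}{1495}\right) + 23086 = - \frac{1163654}{1495} + 23086 = \frac{33349916}{1495}$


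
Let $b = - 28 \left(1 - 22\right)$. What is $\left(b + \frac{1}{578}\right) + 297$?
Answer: $\frac{511531}{578} \approx 885.0$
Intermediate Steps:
$b = 588$ ($b = \left(-28\right) \left(-21\right) = 588$)
$\left(b + \frac{1}{578}\right) + 297 = \left(588 + \frac{1}{578}\right) + 297 = \frac{339865}{578} + 297 = \frac{511531}{578}$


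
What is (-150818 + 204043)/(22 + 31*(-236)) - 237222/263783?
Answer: -15770147443/1924033202 ≈ -8.1964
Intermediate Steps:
(-150818 + 204043)/(22 + 31*(-236)) - 237222/263783 = 53225/(22 - 7316) - 237222*1/263783 = 53225/(-7294) - 237222/263783 = 53225*(-1/7294) - 237222/263783 = -53225/7294 - 237222/263783 = -15770147443/1924033202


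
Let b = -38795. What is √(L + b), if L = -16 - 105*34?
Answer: 3*I*√4709 ≈ 205.87*I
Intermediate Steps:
L = -3586 (L = -16 - 3570 = -3586)
√(L + b) = √(-3586 - 38795) = √(-42381) = 3*I*√4709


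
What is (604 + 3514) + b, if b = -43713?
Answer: -39595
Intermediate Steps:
(604 + 3514) + b = (604 + 3514) - 43713 = 4118 - 43713 = -39595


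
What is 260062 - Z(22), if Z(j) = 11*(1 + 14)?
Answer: 259897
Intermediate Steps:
Z(j) = 165 (Z(j) = 11*15 = 165)
260062 - Z(22) = 260062 - 1*165 = 260062 - 165 = 259897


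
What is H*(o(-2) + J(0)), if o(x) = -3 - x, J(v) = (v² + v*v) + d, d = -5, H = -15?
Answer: 90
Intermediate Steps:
J(v) = -5 + 2*v² (J(v) = (v² + v*v) - 5 = (v² + v²) - 5 = 2*v² - 5 = -5 + 2*v²)
H*(o(-2) + J(0)) = -15*((-3 - 1*(-2)) + (-5 + 2*0²)) = -15*((-3 + 2) + (-5 + 2*0)) = -15*(-1 + (-5 + 0)) = -15*(-1 - 5) = -15*(-6) = 90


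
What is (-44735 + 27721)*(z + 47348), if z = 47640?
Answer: -1616125832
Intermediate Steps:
(-44735 + 27721)*(z + 47348) = (-44735 + 27721)*(47640 + 47348) = -17014*94988 = -1616125832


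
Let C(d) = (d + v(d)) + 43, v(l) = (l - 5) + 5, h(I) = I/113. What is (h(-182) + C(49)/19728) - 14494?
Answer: -10771508993/743088 ≈ -14496.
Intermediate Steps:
h(I) = I/113 (h(I) = I*(1/113) = I/113)
v(l) = l (v(l) = (-5 + l) + 5 = l)
C(d) = 43 + 2*d (C(d) = (d + d) + 43 = 2*d + 43 = 43 + 2*d)
(h(-182) + C(49)/19728) - 14494 = ((1/113)*(-182) + (43 + 2*49)/19728) - 14494 = (-182/113 + (43 + 98)*(1/19728)) - 14494 = (-182/113 + 141*(1/19728)) - 14494 = (-182/113 + 47/6576) - 14494 = -1191521/743088 - 14494 = -10771508993/743088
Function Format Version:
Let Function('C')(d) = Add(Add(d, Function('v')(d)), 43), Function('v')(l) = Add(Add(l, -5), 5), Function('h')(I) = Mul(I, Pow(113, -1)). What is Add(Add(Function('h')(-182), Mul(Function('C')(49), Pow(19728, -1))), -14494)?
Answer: Rational(-10771508993, 743088) ≈ -14496.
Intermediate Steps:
Function('h')(I) = Mul(Rational(1, 113), I) (Function('h')(I) = Mul(I, Rational(1, 113)) = Mul(Rational(1, 113), I))
Function('v')(l) = l (Function('v')(l) = Add(Add(-5, l), 5) = l)
Function('C')(d) = Add(43, Mul(2, d)) (Function('C')(d) = Add(Add(d, d), 43) = Add(Mul(2, d), 43) = Add(43, Mul(2, d)))
Add(Add(Function('h')(-182), Mul(Function('C')(49), Pow(19728, -1))), -14494) = Add(Add(Mul(Rational(1, 113), -182), Mul(Add(43, Mul(2, 49)), Pow(19728, -1))), -14494) = Add(Add(Rational(-182, 113), Mul(Add(43, 98), Rational(1, 19728))), -14494) = Add(Add(Rational(-182, 113), Mul(141, Rational(1, 19728))), -14494) = Add(Add(Rational(-182, 113), Rational(47, 6576)), -14494) = Add(Rational(-1191521, 743088), -14494) = Rational(-10771508993, 743088)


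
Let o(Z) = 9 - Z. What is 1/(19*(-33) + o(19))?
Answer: -1/637 ≈ -0.0015699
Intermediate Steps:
1/(19*(-33) + o(19)) = 1/(19*(-33) + (9 - 1*19)) = 1/(-627 + (9 - 19)) = 1/(-627 - 10) = 1/(-637) = -1/637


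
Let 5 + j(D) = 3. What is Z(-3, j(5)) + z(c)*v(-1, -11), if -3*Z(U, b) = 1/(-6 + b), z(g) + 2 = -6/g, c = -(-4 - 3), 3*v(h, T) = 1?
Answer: -51/56 ≈ -0.91071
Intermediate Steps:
j(D) = -2 (j(D) = -5 + 3 = -2)
v(h, T) = ⅓ (v(h, T) = (⅓)*1 = ⅓)
c = 7 (c = -1*(-7) = 7)
z(g) = -2 - 6/g
Z(U, b) = -1/(3*(-6 + b))
Z(-3, j(5)) + z(c)*v(-1, -11) = -1/(-18 + 3*(-2)) + (-2 - 6/7)*(⅓) = -1/(-18 - 6) + (-2 - 6*⅐)*(⅓) = -1/(-24) + (-2 - 6/7)*(⅓) = -1*(-1/24) - 20/7*⅓ = 1/24 - 20/21 = -51/56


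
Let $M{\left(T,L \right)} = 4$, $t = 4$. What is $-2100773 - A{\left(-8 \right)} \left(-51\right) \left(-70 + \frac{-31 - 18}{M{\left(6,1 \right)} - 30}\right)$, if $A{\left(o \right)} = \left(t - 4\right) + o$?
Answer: $- \frac{26948765}{13} \approx -2.073 \cdot 10^{6}$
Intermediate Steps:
$A{\left(o \right)} = o$ ($A{\left(o \right)} = \left(4 - 4\right) + o = 0 + o = o$)
$-2100773 - A{\left(-8 \right)} \left(-51\right) \left(-70 + \frac{-31 - 18}{M{\left(6,1 \right)} - 30}\right) = -2100773 - \left(-8\right) \left(-51\right) \left(-70 + \frac{-31 - 18}{4 - 30}\right) = -2100773 - 408 \left(-70 - \frac{49}{-26}\right) = -2100773 - 408 \left(-70 - - \frac{49}{26}\right) = -2100773 - 408 \left(-70 + \frac{49}{26}\right) = -2100773 - 408 \left(- \frac{1771}{26}\right) = -2100773 - - \frac{361284}{13} = -2100773 + \frac{361284}{13} = - \frac{26948765}{13}$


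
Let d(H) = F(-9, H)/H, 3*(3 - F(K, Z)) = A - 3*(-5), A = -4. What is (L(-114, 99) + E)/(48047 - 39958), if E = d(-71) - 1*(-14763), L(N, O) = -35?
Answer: 3137066/1722957 ≈ 1.8207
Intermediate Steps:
F(K, Z) = -⅔ (F(K, Z) = 3 - (-4 - 3*(-5))/3 = 3 - (-4 + 15)/3 = 3 - ⅓*11 = 3 - 11/3 = -⅔)
d(H) = -2/(3*H)
E = 3144521/213 (E = -⅔/(-71) - 1*(-14763) = -⅔*(-1/71) + 14763 = 2/213 + 14763 = 3144521/213 ≈ 14763.)
(L(-114, 99) + E)/(48047 - 39958) = (-35 + 3144521/213)/(48047 - 39958) = (3137066/213)/8089 = (3137066/213)*(1/8089) = 3137066/1722957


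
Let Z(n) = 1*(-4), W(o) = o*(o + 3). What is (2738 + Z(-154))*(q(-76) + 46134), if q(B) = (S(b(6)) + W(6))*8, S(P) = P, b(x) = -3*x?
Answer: 126917748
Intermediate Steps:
W(o) = o*(3 + o)
q(B) = 288 (q(B) = (-3*6 + 6*(3 + 6))*8 = (-18 + 6*9)*8 = (-18 + 54)*8 = 36*8 = 288)
Z(n) = -4
(2738 + Z(-154))*(q(-76) + 46134) = (2738 - 4)*(288 + 46134) = 2734*46422 = 126917748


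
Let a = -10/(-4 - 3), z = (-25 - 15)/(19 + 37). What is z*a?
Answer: -50/49 ≈ -1.0204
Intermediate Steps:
z = -5/7 (z = -40/56 = -40*1/56 = -5/7 ≈ -0.71429)
a = 10/7 (a = -10/(-7) = -10*(-⅐) = 10/7 ≈ 1.4286)
z*a = -5/7*10/7 = -50/49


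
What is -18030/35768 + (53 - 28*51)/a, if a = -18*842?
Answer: -14005105/33881238 ≈ -0.41336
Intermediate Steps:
a = -15156
-18030/35768 + (53 - 28*51)/a = -18030/35768 + (53 - 28*51)/(-15156) = -18030*1/35768 + (53 - 1428)*(-1/15156) = -9015/17884 - 1375*(-1/15156) = -9015/17884 + 1375/15156 = -14005105/33881238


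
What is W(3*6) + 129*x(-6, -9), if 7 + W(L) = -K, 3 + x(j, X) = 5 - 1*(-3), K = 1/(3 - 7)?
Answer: 2553/4 ≈ 638.25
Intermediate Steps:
K = -¼ (K = 1/(-4) = -¼ ≈ -0.25000)
x(j, X) = 5 (x(j, X) = -3 + (5 - 1*(-3)) = -3 + (5 + 3) = -3 + 8 = 5)
W(L) = -27/4 (W(L) = -7 - 1*(-¼) = -7 + ¼ = -27/4)
W(3*6) + 129*x(-6, -9) = -27/4 + 129*5 = -27/4 + 645 = 2553/4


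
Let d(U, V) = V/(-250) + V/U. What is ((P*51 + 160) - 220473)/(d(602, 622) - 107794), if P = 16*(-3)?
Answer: 8381382625/4055803986 ≈ 2.0665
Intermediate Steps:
d(U, V) = -V/250 + V/U (d(U, V) = V*(-1/250) + V/U = -V/250 + V/U)
P = -48
((P*51 + 160) - 220473)/(d(602, 622) - 107794) = ((-48*51 + 160) - 220473)/((-1/250*622 + 622/602) - 107794) = ((-2448 + 160) - 220473)/((-311/125 + 622*(1/602)) - 107794) = (-2288 - 220473)/((-311/125 + 311/301) - 107794) = -222761/(-54736/37625 - 107794) = -222761/(-4055803986/37625) = -222761*(-37625/4055803986) = 8381382625/4055803986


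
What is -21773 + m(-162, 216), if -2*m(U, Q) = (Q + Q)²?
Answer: -115085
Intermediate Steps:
m(U, Q) = -2*Q² (m(U, Q) = -(Q + Q)²/2 = -4*Q²/2 = -2*Q²)
-21773 + m(-162, 216) = -21773 - 2*216² = -21773 - 2*46656 = -21773 - 93312 = -115085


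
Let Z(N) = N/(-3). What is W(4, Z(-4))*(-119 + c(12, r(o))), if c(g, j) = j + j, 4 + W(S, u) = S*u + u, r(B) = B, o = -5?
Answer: -344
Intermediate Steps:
Z(N) = -N/3 (Z(N) = N*(-1/3) = -N/3)
W(S, u) = -4 + u + S*u (W(S, u) = -4 + (S*u + u) = -4 + (u + S*u) = -4 + u + S*u)
c(g, j) = 2*j
W(4, Z(-4))*(-119 + c(12, r(o))) = (-4 - 1/3*(-4) + 4*(-1/3*(-4)))*(-119 + 2*(-5)) = (-4 + 4/3 + 4*(4/3))*(-119 - 10) = (-4 + 4/3 + 16/3)*(-129) = (8/3)*(-129) = -344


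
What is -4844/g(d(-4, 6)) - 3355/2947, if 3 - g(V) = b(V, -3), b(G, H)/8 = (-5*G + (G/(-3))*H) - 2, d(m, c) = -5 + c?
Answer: -14446373/150297 ≈ -96.119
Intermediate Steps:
b(G, H) = -16 - 40*G - 8*G*H/3 (b(G, H) = 8*((-5*G + (G/(-3))*H) - 2) = 8*((-5*G + (G*(-1/3))*H) - 2) = 8*((-5*G + (-G/3)*H) - 2) = 8*((-5*G - G*H/3) - 2) = 8*(-2 - 5*G - G*H/3) = -16 - 40*G - 8*G*H/3)
g(V) = 19 + 32*V (g(V) = 3 - (-16 - 40*V - 8/3*V*(-3)) = 3 - (-16 - 40*V + 8*V) = 3 - (-16 - 32*V) = 3 + (16 + 32*V) = 19 + 32*V)
-4844/g(d(-4, 6)) - 3355/2947 = -4844/(19 + 32*(-5 + 6)) - 3355/2947 = -4844/(19 + 32*1) - 3355*1/2947 = -4844/(19 + 32) - 3355/2947 = -4844/51 - 3355/2947 = -14446373/150297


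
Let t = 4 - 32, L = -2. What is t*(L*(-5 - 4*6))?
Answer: -1624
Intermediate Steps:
t = -28
t*(L*(-5 - 4*6)) = -(-56)*(-5 - 4*6) = -(-56)*(-5 - 24) = -(-56)*(-29) = -28*58 = -1624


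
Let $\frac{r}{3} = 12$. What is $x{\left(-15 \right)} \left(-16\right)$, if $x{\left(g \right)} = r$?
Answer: $-576$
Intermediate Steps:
$r = 36$ ($r = 3 \cdot 12 = 36$)
$x{\left(g \right)} = 36$
$x{\left(-15 \right)} \left(-16\right) = 36 \left(-16\right) = -576$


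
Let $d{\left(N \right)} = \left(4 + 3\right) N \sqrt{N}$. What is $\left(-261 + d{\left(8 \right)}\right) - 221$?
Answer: $-482 + 112 \sqrt{2} \approx -323.61$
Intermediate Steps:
$d{\left(N \right)} = 7 N^{\frac{3}{2}}$ ($d{\left(N \right)} = 7 N \sqrt{N} = 7 N^{\frac{3}{2}}$)
$\left(-261 + d{\left(8 \right)}\right) - 221 = \left(-261 + 7 \cdot 8^{\frac{3}{2}}\right) - 221 = \left(-261 + 7 \cdot 16 \sqrt{2}\right) - 221 = \left(-261 + 112 \sqrt{2}\right) - 221 = -482 + 112 \sqrt{2}$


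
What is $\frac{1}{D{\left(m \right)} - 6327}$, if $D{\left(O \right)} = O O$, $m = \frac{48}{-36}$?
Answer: $- \frac{9}{56927} \approx -0.0001581$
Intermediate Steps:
$m = - \frac{4}{3}$ ($m = 48 \left(- \frac{1}{36}\right) = - \frac{4}{3} \approx -1.3333$)
$D{\left(O \right)} = O^{2}$
$\frac{1}{D{\left(m \right)} - 6327} = \frac{1}{\left(- \frac{4}{3}\right)^{2} - 6327} = \frac{1}{\frac{16}{9} - 6327} = \frac{1}{- \frac{56927}{9}} = - \frac{9}{56927}$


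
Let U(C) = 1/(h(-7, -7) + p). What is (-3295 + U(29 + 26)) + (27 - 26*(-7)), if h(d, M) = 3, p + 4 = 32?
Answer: -95665/31 ≈ -3086.0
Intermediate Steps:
p = 28 (p = -4 + 32 = 28)
U(C) = 1/31 (U(C) = 1/(3 + 28) = 1/31)
(-3295 + U(29 + 26)) + (27 - 26*(-7)) = (-3295 + 1/31) + (27 - 26*(-7)) = -102144/31 + (27 + 182) = -102144/31 + 209 = -95665/31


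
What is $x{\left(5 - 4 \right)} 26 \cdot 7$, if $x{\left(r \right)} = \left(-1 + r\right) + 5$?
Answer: $910$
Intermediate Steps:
$x{\left(r \right)} = 4 + r$
$x{\left(5 - 4 \right)} 26 \cdot 7 = \left(4 + \left(5 - 4\right)\right) 26 \cdot 7 = \left(4 + 1\right) 26 \cdot 7 = 5 \cdot 26 \cdot 7 = 130 \cdot 7 = 910$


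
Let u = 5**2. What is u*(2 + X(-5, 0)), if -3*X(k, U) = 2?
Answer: 100/3 ≈ 33.333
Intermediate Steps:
u = 25
X(k, U) = -2/3 (X(k, U) = -1/3*2 = -2/3)
u*(2 + X(-5, 0)) = 25*(2 - 2/3) = 25*(4/3) = 100/3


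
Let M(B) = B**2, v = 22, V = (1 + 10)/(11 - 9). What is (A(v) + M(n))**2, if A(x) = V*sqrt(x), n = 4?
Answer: 1843/2 + 176*sqrt(22) ≈ 1747.0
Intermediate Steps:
V = 11/2 ≈ 5.5000
A(x) = 11*sqrt(x)/2
(A(v) + M(n))**2 = (11*sqrt(22)/2 + 4**2)**2 = (11*sqrt(22)/2 + 16)**2 = (16 + 11*sqrt(22)/2)**2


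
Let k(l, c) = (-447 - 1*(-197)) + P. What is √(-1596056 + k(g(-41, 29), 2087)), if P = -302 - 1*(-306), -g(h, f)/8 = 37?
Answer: I*√1596302 ≈ 1263.4*I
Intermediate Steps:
g(h, f) = -296 (g(h, f) = -8*37 = -296)
P = 4 (P = -302 + 306 = 4)
k(l, c) = -246 (k(l, c) = (-447 - 1*(-197)) + 4 = (-447 + 197) + 4 = -250 + 4 = -246)
√(-1596056 + k(g(-41, 29), 2087)) = √(-1596056 - 246) = √(-1596302) = I*√1596302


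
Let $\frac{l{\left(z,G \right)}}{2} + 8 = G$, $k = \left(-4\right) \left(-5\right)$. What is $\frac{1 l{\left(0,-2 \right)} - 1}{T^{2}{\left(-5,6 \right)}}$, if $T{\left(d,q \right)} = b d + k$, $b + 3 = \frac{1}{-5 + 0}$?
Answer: $- \frac{7}{432} \approx -0.016204$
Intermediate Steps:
$b = - \frac{16}{5}$ ($b = -3 + \frac{1}{-5 + 0} = -3 + \frac{1}{-5} = -3 - \frac{1}{5} = - \frac{16}{5} \approx -3.2$)
$k = 20$
$T{\left(d,q \right)} = 20 - \frac{16 d}{5}$ ($T{\left(d,q \right)} = - \frac{16 d}{5} + 20 = 20 - \frac{16 d}{5}$)
$l{\left(z,G \right)} = -16 + 2 G$
$\frac{1 l{\left(0,-2 \right)} - 1}{T^{2}{\left(-5,6 \right)}} = \frac{1 \left(-16 + 2 \left(-2\right)\right) - 1}{\left(20 - -16\right)^{2}} = \frac{1 \left(-16 - 4\right) - 1}{\left(20 + 16\right)^{2}} = \frac{1 \left(-20\right) - 1}{36^{2}} = \frac{-20 - 1}{1296} = \left(-21\right) \frac{1}{1296} = - \frac{7}{432}$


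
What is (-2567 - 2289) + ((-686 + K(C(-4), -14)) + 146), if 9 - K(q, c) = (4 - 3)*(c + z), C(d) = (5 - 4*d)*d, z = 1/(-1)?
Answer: -5372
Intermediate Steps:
z = -1
C(d) = d*(5 - 4*d)
K(q, c) = 10 - c (K(q, c) = 9 - (4 - 3)*(c - 1) = 9 - (-1 + c) = 9 + (1 - c) = 10 - c)
(-2567 - 2289) + ((-686 + K(C(-4), -14)) + 146) = (-2567 - 2289) + ((-686 + (10 - 1*(-14))) + 146) = -4856 + ((-686 + (10 + 14)) + 146) = -4856 + ((-686 + 24) + 146) = -4856 + (-662 + 146) = -4856 - 516 = -5372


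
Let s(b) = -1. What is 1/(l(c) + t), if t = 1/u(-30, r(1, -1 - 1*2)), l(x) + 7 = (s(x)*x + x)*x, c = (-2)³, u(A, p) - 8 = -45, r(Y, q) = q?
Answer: -37/260 ≈ -0.14231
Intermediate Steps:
u(A, p) = -37 (u(A, p) = 8 - 45 = -37)
c = -8
l(x) = -7 (l(x) = -7 + (-x + x)*x = -7 + 0*x = -7 + 0 = -7)
t = -1/37 (t = 1/(-37) = -1/37 ≈ -0.027027)
1/(l(c) + t) = 1/(-7 - 1/37) = 1/(-260/37) = -37/260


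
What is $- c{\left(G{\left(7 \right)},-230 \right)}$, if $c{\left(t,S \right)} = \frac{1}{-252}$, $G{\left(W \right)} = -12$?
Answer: $\frac{1}{252} \approx 0.0039683$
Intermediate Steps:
$c{\left(t,S \right)} = - \frac{1}{252}$
$- c{\left(G{\left(7 \right)},-230 \right)} = \left(-1\right) \left(- \frac{1}{252}\right) = \frac{1}{252}$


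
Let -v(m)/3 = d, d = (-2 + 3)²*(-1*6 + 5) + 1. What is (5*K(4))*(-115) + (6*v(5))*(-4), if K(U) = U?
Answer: -2300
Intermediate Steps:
d = 0 (d = 1²*(-6 + 5) + 1 = 1*(-1) + 1 = -1 + 1 = 0)
v(m) = 0 (v(m) = -3*0 = 0)
(5*K(4))*(-115) + (6*v(5))*(-4) = (5*4)*(-115) + (6*0)*(-4) = 20*(-115) + 0*(-4) = -2300 + 0 = -2300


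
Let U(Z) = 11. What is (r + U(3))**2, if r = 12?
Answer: 529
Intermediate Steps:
(r + U(3))**2 = (12 + 11)**2 = 23**2 = 529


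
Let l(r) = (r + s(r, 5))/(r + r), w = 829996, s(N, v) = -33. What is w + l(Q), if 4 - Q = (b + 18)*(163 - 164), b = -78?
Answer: 92959641/112 ≈ 8.3000e+5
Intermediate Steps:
Q = -56 (Q = 4 - (-78 + 18)*(163 - 164) = 4 - (-60)*(-1) = 4 - 1*60 = 4 - 60 = -56)
l(r) = (-33 + r)/(2*r) (l(r) = (r - 33)/(r + r) = (-33 + r)/((2*r)) = (-33 + r)*(1/(2*r)) = (-33 + r)/(2*r))
w + l(Q) = 829996 + (½)*(-33 - 56)/(-56) = 829996 + (½)*(-1/56)*(-89) = 829996 + 89/112 = 92959641/112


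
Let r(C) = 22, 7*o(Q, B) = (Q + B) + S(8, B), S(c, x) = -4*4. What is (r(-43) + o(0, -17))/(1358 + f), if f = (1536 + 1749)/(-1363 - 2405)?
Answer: 151976/11931871 ≈ 0.012737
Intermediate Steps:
S(c, x) = -16
o(Q, B) = -16/7 + B/7 + Q/7 (o(Q, B) = ((Q + B) - 16)/7 = ((B + Q) - 16)/7 = (-16 + B + Q)/7 = -16/7 + B/7 + Q/7)
f = -1095/1256 (f = 3285/(-3768) = 3285*(-1/3768) = -1095/1256 ≈ -0.87182)
(r(-43) + o(0, -17))/(1358 + f) = (22 + (-16/7 + (⅐)*(-17) + (⅐)*0))/(1358 - 1095/1256) = (22 + (-16/7 - 17/7 + 0))/(1704553/1256) = (22 - 33/7)*(1256/1704553) = (121/7)*(1256/1704553) = 151976/11931871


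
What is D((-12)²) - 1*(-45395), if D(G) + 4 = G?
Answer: 45535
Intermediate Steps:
D(G) = -4 + G
D((-12)²) - 1*(-45395) = (-4 + (-12)²) - 1*(-45395) = (-4 + 144) + 45395 = 140 + 45395 = 45535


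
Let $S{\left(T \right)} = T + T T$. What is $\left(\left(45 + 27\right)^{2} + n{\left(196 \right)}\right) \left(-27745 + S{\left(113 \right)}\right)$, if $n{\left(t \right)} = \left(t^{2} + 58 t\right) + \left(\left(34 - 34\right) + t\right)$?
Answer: $-819902532$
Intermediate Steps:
$S{\left(T \right)} = T + T^{2}$
$n{\left(t \right)} = t^{2} + 59 t$ ($n{\left(t \right)} = \left(t^{2} + 58 t\right) + \left(0 + t\right) = \left(t^{2} + 58 t\right) + t = t^{2} + 59 t$)
$\left(\left(45 + 27\right)^{2} + n{\left(196 \right)}\right) \left(-27745 + S{\left(113 \right)}\right) = \left(\left(45 + 27\right)^{2} + 196 \left(59 + 196\right)\right) \left(-27745 + 113 \left(1 + 113\right)\right) = \left(72^{2} + 196 \cdot 255\right) \left(-27745 + 113 \cdot 114\right) = \left(5184 + 49980\right) \left(-27745 + 12882\right) = 55164 \left(-14863\right) = -819902532$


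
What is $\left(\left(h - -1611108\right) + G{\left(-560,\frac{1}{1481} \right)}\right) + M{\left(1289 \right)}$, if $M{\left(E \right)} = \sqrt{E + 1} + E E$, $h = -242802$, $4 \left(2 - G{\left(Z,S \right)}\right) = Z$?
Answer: $3029969 + \sqrt{1290} \approx 3.03 \cdot 10^{6}$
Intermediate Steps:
$G{\left(Z,S \right)} = 2 - \frac{Z}{4}$
$M{\left(E \right)} = E^{2} + \sqrt{1 + E}$ ($M{\left(E \right)} = \sqrt{1 + E} + E^{2} = E^{2} + \sqrt{1 + E}$)
$\left(\left(h - -1611108\right) + G{\left(-560,\frac{1}{1481} \right)}\right) + M{\left(1289 \right)} = \left(\left(-242802 - -1611108\right) + \left(2 - -140\right)\right) + \left(1289^{2} + \sqrt{1 + 1289}\right) = \left(\left(-242802 + 1611108\right) + \left(2 + 140\right)\right) + \left(1661521 + \sqrt{1290}\right) = \left(1368306 + 142\right) + \left(1661521 + \sqrt{1290}\right) = 1368448 + \left(1661521 + \sqrt{1290}\right) = 3029969 + \sqrt{1290}$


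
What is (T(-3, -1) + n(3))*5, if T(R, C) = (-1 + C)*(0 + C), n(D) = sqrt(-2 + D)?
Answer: 15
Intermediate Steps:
T(R, C) = C*(-1 + C) (T(R, C) = (-1 + C)*C = C*(-1 + C))
(T(-3, -1) + n(3))*5 = (-(-1 - 1) + sqrt(-2 + 3))*5 = (-1*(-2) + sqrt(1))*5 = (2 + 1)*5 = 3*5 = 15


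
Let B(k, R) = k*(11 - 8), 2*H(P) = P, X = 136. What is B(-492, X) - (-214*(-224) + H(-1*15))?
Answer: -98809/2 ≈ -49405.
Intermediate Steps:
H(P) = P/2
B(k, R) = 3*k (B(k, R) = k*3 = 3*k)
B(-492, X) - (-214*(-224) + H(-1*15)) = 3*(-492) - (-214*(-224) + (-1*15)/2) = -1476 - (47936 + (½)*(-15)) = -1476 - (47936 - 15/2) = -1476 - 1*95857/2 = -1476 - 95857/2 = -98809/2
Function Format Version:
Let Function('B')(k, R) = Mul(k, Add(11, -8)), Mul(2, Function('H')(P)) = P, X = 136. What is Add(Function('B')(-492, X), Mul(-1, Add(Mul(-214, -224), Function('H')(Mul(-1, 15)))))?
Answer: Rational(-98809, 2) ≈ -49405.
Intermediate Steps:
Function('H')(P) = Mul(Rational(1, 2), P)
Function('B')(k, R) = Mul(3, k) (Function('B')(k, R) = Mul(k, 3) = Mul(3, k))
Add(Function('B')(-492, X), Mul(-1, Add(Mul(-214, -224), Function('H')(Mul(-1, 15))))) = Add(Mul(3, -492), Mul(-1, Add(Mul(-214, -224), Mul(Rational(1, 2), Mul(-1, 15))))) = Add(-1476, Mul(-1, Add(47936, Mul(Rational(1, 2), -15)))) = Add(-1476, Mul(-1, Add(47936, Rational(-15, 2)))) = Add(-1476, Mul(-1, Rational(95857, 2))) = Add(-1476, Rational(-95857, 2)) = Rational(-98809, 2)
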